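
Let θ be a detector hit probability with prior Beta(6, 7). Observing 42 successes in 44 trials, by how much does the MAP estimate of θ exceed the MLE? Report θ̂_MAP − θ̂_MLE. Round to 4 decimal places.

Posterior is Beta(48, 9); MAP = (48−1)/(57−2) = 47/55 ≈ 0.85455.
MLE ignores the prior: θ̂_MLE = k/n = 42/44 ≈ 0.95455.
Difference = 47/55 − 42/44 = -1/10 ≈ -0.1000.

MAP − MLE = -0.1000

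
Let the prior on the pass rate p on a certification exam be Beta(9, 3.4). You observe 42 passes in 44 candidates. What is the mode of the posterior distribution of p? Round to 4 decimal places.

Prior: Beta(9, 3.4).
Data: 42 successes in 44 trials. The binomial likelihood contributes p^42(1−p)^2, so the posterior is Beta(9+42, 3.4+2) = Beta(51, 5.4).
For Beta(a, b) with a, b > 1 the mode is (a−1)/(a+b−2) = 50/54.4 ≈ 0.9191.

p̂_MAP = 0.9191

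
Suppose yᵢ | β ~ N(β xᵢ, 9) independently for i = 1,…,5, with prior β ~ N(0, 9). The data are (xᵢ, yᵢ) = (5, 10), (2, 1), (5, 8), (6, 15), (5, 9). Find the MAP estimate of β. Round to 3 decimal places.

log p(β | y) = −Σ(yᵢ − βxᵢ)²/(2·9) − β²/(2·9) + const.
Setting the derivative to zero: Σxᵢ(yᵢ − βxᵢ)/9 − β/9 = 0, so β = Σxᵢyᵢ / (Σxᵢ² + σ²/τ²).
Σxᵢyᵢ = 5·10 + 2·1 + 5·8 + 6·15 + 5·9 = 227; Σxᵢ² = 115; σ²/τ² = 1.
β̂_MAP = 227 / (115 + 1) = 227/116 ≈ 1.957.

β̂_MAP = 1.957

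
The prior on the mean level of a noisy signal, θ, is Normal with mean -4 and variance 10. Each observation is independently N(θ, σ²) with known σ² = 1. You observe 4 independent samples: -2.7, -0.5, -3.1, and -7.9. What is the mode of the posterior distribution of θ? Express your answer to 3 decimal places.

n = 4; x̄ = ((-2.7) + (-0.5) + (-3.1) + (-7.9))/4 = -14.2/4 = -3.55.
For a Normal prior and Normal likelihood with known variance, the posterior is Normal; its mode equals its mean, the precision-weighted average.
Prior precision 1/σ₀² = 1/10 = 0.1; data precision n/σ² = 4/1 = 4.
θ̂ = (0.1·(-4) + 4·(-3.55)) / (0.1 + 4) = (-14.6)/4.1 = -146/41 ≈ -3.561.

θ̂_MAP = -3.561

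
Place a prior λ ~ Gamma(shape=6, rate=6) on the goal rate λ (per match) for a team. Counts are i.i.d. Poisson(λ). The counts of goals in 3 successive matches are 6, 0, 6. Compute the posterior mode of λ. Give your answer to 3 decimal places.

λ̂_MAP = 1.889

Σxᵢ = 6+0+6 = 12, with n = 3.
Posterior ∝ λ^5e^(−6λ) · λ^12e^(−3λ) = λ^17e^(−9λ), i.e. Gamma(shape=18, rate=9).
The mode of a Gamma(a, b) with a ≥ 1 (shape–rate) is (a−1)/b = 17/9 ≈ 1.889.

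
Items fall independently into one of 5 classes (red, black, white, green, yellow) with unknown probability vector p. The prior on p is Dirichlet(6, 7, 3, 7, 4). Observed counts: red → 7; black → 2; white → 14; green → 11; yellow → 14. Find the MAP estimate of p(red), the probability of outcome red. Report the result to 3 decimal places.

MAP estimate of p(red) = 0.171

The posterior is Dirichlet(αᵢ + nᵢ) = Dirichlet(13, 9, 17, 18, 18).
For a Dirichlet(a₁,…,a_K) with all aᵢ > 1, the mode has j-th component (aⱼ − 1)/(Σaᵢ − K).
Here Σaᵢ = 75 and K = 5, so p(red) = (13 − 1)/(75 − 5) = 12/70 ≈ 0.171.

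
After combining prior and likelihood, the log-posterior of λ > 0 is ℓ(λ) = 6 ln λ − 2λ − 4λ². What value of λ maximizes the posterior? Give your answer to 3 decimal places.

ℓ'(λ) = 6/λ − 2 − 8λ. Setting this to zero and multiplying by λ: 8λ² + 2λ − 6 = 0.
λ = (−2 + √(2² + 4·8·6)) / (2·8) = (−2 + √196) / 16 = (−2 + 14)/16 = 3/4.
ℓ''(λ) = −6/λ² − 8 < 0, confirming a maximum.

λ̂_MAP = 0.750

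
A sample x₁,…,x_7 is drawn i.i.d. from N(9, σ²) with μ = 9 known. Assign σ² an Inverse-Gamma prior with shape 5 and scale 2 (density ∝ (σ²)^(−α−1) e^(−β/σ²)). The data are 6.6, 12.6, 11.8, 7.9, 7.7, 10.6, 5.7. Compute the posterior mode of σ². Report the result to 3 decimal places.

σ̂²_MAP = 2.469

Sum of squared deviations about the known mean: SS = (6.6−9)² + (12.6−9)² + (11.8−9)² + (7.9−9)² + (7.7−9)² + (10.6−9)² + (5.7−9)² = 42.91.
The Normal likelihood contributes (σ²)^(−n/2) exp(−SS/(2σ²)), so the posterior is Inverse-Gamma(α + n/2, β + SS/2) = Inverse-Gamma(8.5, 23.455).
The mode of Inverse-Gamma(a, b) is b/(a+1) = 23.455/9.5 ≈ 2.469.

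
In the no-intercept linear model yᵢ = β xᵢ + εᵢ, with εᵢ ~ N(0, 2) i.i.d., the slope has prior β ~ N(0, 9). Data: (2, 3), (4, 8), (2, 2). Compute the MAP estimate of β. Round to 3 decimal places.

log p(β | y) = −Σ(yᵢ − βxᵢ)²/(2·2) − β²/(2·9) + const.
Setting the derivative to zero: Σxᵢ(yᵢ − βxᵢ)/2 − β/9 = 0, so β = Σxᵢyᵢ / (Σxᵢ² + σ²/τ²).
Σxᵢyᵢ = 2·3 + 4·8 + 2·2 = 42; Σxᵢ² = 24; σ²/τ² = 2/9.
β̂_MAP = 42 / (24 + 2/9) = 42/(218/9) = 189/109 ≈ 1.734.

β̂_MAP = 1.734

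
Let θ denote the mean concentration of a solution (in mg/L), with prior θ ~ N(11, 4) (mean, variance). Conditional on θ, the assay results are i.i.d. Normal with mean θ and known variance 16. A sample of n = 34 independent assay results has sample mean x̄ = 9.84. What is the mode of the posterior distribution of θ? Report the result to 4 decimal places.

n = 34, x̄ = 9.84.
For a Normal prior and Normal likelihood with known variance, the posterior is Normal; its mode equals its mean, the precision-weighted average.
Prior precision 1/σ₀² = 1/4 = 0.25; data precision n/σ² = 34/16 = 2.125.
θ̂ = (0.25·11 + 2.125·9.84) / (0.25 + 2.125) = 23.66/2.375 = 4732/475 ≈ 9.9621.

θ̂_MAP = 9.9621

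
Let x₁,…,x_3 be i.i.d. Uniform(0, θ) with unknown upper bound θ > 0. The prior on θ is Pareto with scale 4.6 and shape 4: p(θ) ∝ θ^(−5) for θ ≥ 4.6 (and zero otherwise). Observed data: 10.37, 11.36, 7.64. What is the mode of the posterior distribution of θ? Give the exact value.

θ̂_MAP = 11.36

The Uniform(0, θ) likelihood is θ^(−n) for θ ≥ max(xᵢ), zero otherwise. Here max(xᵢ) = 11.36.
Posterior ∝ θ^(−5) · θ^(−3) = θ^(−8) on θ ≥ max(4.6, 11.36) = 11.36.
This density is strictly decreasing in θ, so the posterior mode lies at the lower boundary of the support.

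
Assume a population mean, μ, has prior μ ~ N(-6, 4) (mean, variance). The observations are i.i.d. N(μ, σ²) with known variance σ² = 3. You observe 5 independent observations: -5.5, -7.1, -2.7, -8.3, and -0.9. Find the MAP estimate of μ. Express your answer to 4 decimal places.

μ̂_MAP = -5.0435

n = 5; x̄ = ((-5.5) + (-7.1) + (-2.7) + (-8.3) + (-0.9))/5 = -24.5/5 = -4.9.
For a Normal prior and Normal likelihood with known variance, the posterior is Normal; its mode equals its mean, the precision-weighted average.
Prior precision 1/σ₀² = 1/4 = 0.25; data precision n/σ² = 5/3.
μ̂ = (0.25·(-6) + (5/3)·(-4.9)) / (0.25 + 5/3) = (-29/3)/(23/12) = -116/23 ≈ -5.0435.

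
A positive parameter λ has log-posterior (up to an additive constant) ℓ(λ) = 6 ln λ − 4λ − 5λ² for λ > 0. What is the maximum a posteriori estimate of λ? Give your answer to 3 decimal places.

ℓ'(λ) = 6/λ − 4 − 10λ. Setting this to zero and multiplying by λ: 10λ² + 4λ − 6 = 0.
λ = (−4 + √(4² + 4·10·6)) / (2·10) = (−4 + √256) / 20 = (−4 + 16)/20 = 3/5.
ℓ''(λ) = −6/λ² − 10 < 0, confirming a maximum.

λ̂_MAP = 0.600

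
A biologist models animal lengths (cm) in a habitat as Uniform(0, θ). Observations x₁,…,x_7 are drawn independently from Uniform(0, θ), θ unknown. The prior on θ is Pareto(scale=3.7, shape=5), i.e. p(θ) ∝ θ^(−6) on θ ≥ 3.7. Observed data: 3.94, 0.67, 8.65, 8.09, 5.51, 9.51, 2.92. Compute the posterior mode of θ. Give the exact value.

The Uniform(0, θ) likelihood is θ^(−n) for θ ≥ max(xᵢ), zero otherwise. Here max(xᵢ) = 9.51.
Posterior ∝ θ^(−6) · θ^(−7) = θ^(−13) on θ ≥ max(3.7, 9.51) = 9.51.
This density is strictly decreasing in θ, so the posterior mode lies at the lower boundary of the support.

θ̂_MAP = 9.51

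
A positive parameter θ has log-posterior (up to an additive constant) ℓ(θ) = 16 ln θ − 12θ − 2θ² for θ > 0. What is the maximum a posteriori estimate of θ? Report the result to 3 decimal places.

θ̂_MAP = 1.000

ℓ'(θ) = 16/θ − 12 − 4θ. Setting this to zero and multiplying by θ: 4θ² + 12θ − 16 = 0.
θ = (−12 + √(12² + 4·4·16)) / (2·4) = (−12 + √400) / 8 = (−12 + 20)/8 = 1.
ℓ''(θ) = −16/θ² − 4 < 0, confirming a maximum.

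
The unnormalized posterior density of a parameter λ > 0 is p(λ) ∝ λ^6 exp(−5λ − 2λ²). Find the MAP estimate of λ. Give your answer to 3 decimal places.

ℓ'(λ) = 6/λ − 5 − 4λ. Setting this to zero and multiplying by λ: 4λ² + 5λ − 6 = 0.
λ = (−5 + √(5² + 4·4·6)) / (2·4) = (−5 + √121) / 8 = (−5 + 11)/8 = 3/4.
ℓ''(λ) = −6/λ² − 4 < 0, confirming a maximum.

λ̂_MAP = 0.750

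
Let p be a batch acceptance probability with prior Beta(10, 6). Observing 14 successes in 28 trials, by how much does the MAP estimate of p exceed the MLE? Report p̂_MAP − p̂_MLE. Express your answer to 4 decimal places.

MAP − MLE = 0.0476

Posterior is Beta(24, 20); MAP = (24−1)/(44−2) = 23/42 ≈ 0.54762.
MLE ignores the prior: p̂_MLE = k/n = 14/28 ≈ 0.50000.
Difference = 23/42 − 14/28 = 1/21 ≈ 0.0476.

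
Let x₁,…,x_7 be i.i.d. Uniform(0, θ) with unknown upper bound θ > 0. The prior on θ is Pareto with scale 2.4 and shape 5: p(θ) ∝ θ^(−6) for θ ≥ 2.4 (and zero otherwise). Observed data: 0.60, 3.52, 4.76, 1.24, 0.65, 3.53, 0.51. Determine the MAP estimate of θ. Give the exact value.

The Uniform(0, θ) likelihood is θ^(−n) for θ ≥ max(xᵢ), zero otherwise. Here max(xᵢ) = 4.76.
Posterior ∝ θ^(−6) · θ^(−7) = θ^(−13) on θ ≥ max(2.4, 4.76) = 4.76.
This density is strictly decreasing in θ, so the posterior mode lies at the lower boundary of the support.

θ̂_MAP = 4.76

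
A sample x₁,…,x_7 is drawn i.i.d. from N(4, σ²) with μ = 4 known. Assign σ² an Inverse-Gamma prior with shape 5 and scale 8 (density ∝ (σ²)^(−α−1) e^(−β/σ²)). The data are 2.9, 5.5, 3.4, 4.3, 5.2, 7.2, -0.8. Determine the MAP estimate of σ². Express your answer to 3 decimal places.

Sum of squared deviations about the known mean: SS = (2.9−4)² + (5.5−4)² + (3.4−4)² + (4.3−4)² + (5.2−4)² + (7.2−4)² + (-0.8−4)² = 38.63.
The Normal likelihood contributes (σ²)^(−n/2) exp(−SS/(2σ²)), so the posterior is Inverse-Gamma(α + n/2, β + SS/2) = Inverse-Gamma(8.5, 27.315).
The mode of Inverse-Gamma(a, b) is b/(a+1) = 27.315/9.5 ≈ 2.875.

σ̂²_MAP = 2.875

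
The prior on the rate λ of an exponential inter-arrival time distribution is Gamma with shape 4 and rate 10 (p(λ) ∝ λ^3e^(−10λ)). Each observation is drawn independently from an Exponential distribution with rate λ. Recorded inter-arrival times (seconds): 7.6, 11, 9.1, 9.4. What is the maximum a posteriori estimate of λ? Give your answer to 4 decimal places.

λ̂_MAP = 0.1486

The Exponential(rate=λ) likelihood is ∝ λ^n e^(−λΣtᵢ). Here n = 4 and Σtᵢ = 7.6 + 11 + 9.1 + 9.4 = 37.1.
Posterior ∝ λ^3e^(−10λ) · λ^4e^(−37.1λ) = λ^7e^(−47.1λ), i.e. Gamma(8, 47.1).
Mode = (a−1)/b = 7/47.1 ≈ 0.1486.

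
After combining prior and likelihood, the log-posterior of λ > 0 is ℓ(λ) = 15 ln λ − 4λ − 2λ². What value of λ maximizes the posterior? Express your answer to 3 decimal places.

λ̂_MAP = 1.500

ℓ'(λ) = 15/λ − 4 − 4λ. Setting this to zero and multiplying by λ: 4λ² + 4λ − 15 = 0.
λ = (−4 + √(4² + 4·4·15)) / (2·4) = (−4 + √256) / 8 = (−4 + 16)/8 = 3/2.
ℓ''(λ) = −15/λ² − 4 < 0, confirming a maximum.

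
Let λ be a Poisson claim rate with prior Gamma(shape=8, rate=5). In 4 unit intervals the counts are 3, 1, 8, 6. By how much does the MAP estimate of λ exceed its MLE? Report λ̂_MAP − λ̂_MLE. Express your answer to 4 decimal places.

MAP − MLE = -1.7222

Σxᵢ = 18. Posterior is Gamma(26, 9); MAP = (26−1)/9 = 25/9 ≈ 2.77778.
MLE = x̄ = 18/4 ≈ 4.50000.
Difference = 25/9 − 18/4 = -31/18 ≈ -1.7222.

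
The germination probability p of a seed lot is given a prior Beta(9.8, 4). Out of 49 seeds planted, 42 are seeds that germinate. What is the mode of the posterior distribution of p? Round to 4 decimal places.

p̂_MAP = 0.8355

Prior: Beta(9.8, 4).
Data: 42 successes in 49 trials. The binomial likelihood contributes p^42(1−p)^7, so the posterior is Beta(9.8+42, 4+7) = Beta(51.8, 11).
For Beta(a, b) with a, b > 1 the mode is (a−1)/(a+b−2) = 50.8/60.8 ≈ 0.8355.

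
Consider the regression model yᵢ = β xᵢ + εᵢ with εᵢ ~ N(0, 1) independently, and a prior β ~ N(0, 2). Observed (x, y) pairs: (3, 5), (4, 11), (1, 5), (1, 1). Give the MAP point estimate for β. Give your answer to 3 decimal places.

β̂_MAP = 2.364

log p(β | y) = −Σ(yᵢ − βxᵢ)²/(2·1) − β²/(2·2) + const.
Setting the derivative to zero: Σxᵢ(yᵢ − βxᵢ)/1 − β/2 = 0, so β = Σxᵢyᵢ / (Σxᵢ² + σ²/τ²).
Σxᵢyᵢ = 3·5 + 4·11 + 1·5 + 1·1 = 65; Σxᵢ² = 27; σ²/τ² = 0.5.
β̂_MAP = 65 / (27 + 0.5) = 65/27.5 ≈ 2.364.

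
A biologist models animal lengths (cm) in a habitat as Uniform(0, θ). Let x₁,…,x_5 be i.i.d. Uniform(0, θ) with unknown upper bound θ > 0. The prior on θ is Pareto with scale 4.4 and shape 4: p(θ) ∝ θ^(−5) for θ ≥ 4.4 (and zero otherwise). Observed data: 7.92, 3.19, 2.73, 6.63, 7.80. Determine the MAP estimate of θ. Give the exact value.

The Uniform(0, θ) likelihood is θ^(−n) for θ ≥ max(xᵢ), zero otherwise. Here max(xᵢ) = 7.92.
Posterior ∝ θ^(−5) · θ^(−5) = θ^(−10) on θ ≥ max(4.4, 7.92) = 7.92.
This density is strictly decreasing in θ, so the posterior mode lies at the lower boundary of the support.

θ̂_MAP = 7.92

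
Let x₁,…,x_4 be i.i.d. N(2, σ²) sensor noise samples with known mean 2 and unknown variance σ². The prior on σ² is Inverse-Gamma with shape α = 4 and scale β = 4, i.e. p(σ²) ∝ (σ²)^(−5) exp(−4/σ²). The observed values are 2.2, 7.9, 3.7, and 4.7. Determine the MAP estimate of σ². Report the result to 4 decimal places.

Sum of squared deviations about the known mean: SS = (2.2−2)² + (7.9−2)² + (3.7−2)² + (4.7−2)² = 45.03.
The Normal likelihood contributes (σ²)^(−n/2) exp(−SS/(2σ²)), so the posterior is Inverse-Gamma(α + n/2, β + SS/2) = Inverse-Gamma(6, 26.515).
The mode of Inverse-Gamma(a, b) is b/(a+1) = 26.515/7 ≈ 3.7879.

σ̂²_MAP = 3.7879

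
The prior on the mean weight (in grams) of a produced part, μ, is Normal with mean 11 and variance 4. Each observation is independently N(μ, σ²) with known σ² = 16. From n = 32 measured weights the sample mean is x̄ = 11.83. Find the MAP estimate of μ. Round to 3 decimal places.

n = 32, x̄ = 11.83.
For a Normal prior and Normal likelihood with known variance, the posterior is Normal; its mode equals its mean, the precision-weighted average.
Prior precision 1/σ₀² = 1/4 = 0.25; data precision n/σ² = 32/16 = 2.
μ̂ = (0.25·11 + 2·11.83) / (0.25 + 2) = 26.41/2.25 = 2641/225 ≈ 11.738.

μ̂_MAP = 11.738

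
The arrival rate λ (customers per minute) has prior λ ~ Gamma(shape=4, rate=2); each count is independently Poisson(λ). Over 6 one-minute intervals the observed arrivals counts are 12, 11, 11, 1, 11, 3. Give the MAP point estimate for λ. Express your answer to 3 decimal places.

Σxᵢ = 12+11+11+1+11+3 = 49, with n = 6.
Posterior ∝ λ^3e^(−2λ) · λ^49e^(−6λ) = λ^52e^(−8λ), i.e. Gamma(shape=53, rate=8).
The mode of a Gamma(a, b) with a ≥ 1 (shape–rate) is (a−1)/b = 52/8 ≈ 6.500.

λ̂_MAP = 6.500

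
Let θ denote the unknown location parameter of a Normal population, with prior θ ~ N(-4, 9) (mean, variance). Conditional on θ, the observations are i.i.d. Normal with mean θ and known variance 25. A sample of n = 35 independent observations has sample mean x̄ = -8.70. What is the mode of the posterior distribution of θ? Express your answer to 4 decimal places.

n = 35, x̄ = -8.70.
For a Normal prior and Normal likelihood with known variance, the posterior is Normal; its mode equals its mean, the precision-weighted average.
Prior precision 1/σ₀² = 1/9; data precision n/σ² = 35/25 = 1.4.
θ̂ = ((1/9)·(-4) + 1.4·(-8.7)) / (1/9 + 1.4) = (-5681/450)/(68/45) = -5681/680 ≈ -8.3544.

θ̂_MAP = -8.3544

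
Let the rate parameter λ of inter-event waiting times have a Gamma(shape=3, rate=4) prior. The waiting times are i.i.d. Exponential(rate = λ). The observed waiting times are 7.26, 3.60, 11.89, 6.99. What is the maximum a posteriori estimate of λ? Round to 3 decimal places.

The Exponential(rate=λ) likelihood is ∝ λ^n e^(−λΣtᵢ). Here n = 4 and Σtᵢ = 7.26 + 3.60 + 11.89 + 6.99 = 29.74.
Posterior ∝ λ^2e^(−4λ) · λ^4e^(−29.74λ) = λ^6e^(−33.74λ), i.e. Gamma(7, 33.74).
Mode = (a−1)/b = 6/33.74 ≈ 0.178.

λ̂_MAP = 0.178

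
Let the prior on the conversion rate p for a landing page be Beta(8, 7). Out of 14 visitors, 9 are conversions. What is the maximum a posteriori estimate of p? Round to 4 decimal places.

Prior: Beta(8, 7).
Data: 9 successes in 14 trials. The binomial likelihood contributes p^9(1−p)^5, so the posterior is Beta(8+9, 7+5) = Beta(17, 12).
For Beta(a, b) with a, b > 1 the mode is (a−1)/(a+b−2) = 16/27 ≈ 0.5926.

p̂_MAP = 0.5926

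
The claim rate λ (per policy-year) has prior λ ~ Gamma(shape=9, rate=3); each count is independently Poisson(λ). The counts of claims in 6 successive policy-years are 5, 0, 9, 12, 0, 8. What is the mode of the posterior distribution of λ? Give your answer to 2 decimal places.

Σxᵢ = 5+0+9+12+0+8 = 34, with n = 6.
Posterior ∝ λ^8e^(−3λ) · λ^34e^(−6λ) = λ^42e^(−9λ), i.e. Gamma(shape=43, rate=9).
The mode of a Gamma(a, b) with a ≥ 1 (shape–rate) is (a−1)/b = 42/9 ≈ 4.67.

λ̂_MAP = 4.67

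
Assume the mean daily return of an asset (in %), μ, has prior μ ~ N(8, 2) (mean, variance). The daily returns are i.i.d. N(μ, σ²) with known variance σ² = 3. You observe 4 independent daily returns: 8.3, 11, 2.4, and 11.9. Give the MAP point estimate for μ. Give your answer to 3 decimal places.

n = 4; x̄ = (8.3 + 11 + 2.4 + 11.9)/4 = 33.6/4 = 8.4.
For a Normal prior and Normal likelihood with known variance, the posterior is Normal; its mode equals its mean, the precision-weighted average.
Prior precision 1/σ₀² = 1/2 = 0.5; data precision n/σ² = 4/3.
μ̂ = (0.5·8 + (4/3)·8.4) / (0.5 + 4/3) = 15.2/(11/6) = 456/55 ≈ 8.291.

μ̂_MAP = 8.291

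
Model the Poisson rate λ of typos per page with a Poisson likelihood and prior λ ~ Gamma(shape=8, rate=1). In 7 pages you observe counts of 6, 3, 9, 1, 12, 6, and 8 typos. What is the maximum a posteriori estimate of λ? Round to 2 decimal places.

λ̂_MAP = 6.50

Σxᵢ = 6+3+9+1+12+6+8 = 45, with n = 7.
Posterior ∝ λ^7e^(−1λ) · λ^45e^(−7λ) = λ^52e^(−8λ), i.e. Gamma(shape=53, rate=8).
The mode of a Gamma(a, b) with a ≥ 1 (shape–rate) is (a−1)/b = 52/8 ≈ 6.50.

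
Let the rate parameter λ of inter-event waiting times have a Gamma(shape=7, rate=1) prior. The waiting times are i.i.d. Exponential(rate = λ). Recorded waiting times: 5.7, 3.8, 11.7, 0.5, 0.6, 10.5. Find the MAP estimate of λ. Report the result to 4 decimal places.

λ̂_MAP = 0.3550

The Exponential(rate=λ) likelihood is ∝ λ^n e^(−λΣtᵢ). Here n = 6 and Σtᵢ = 5.7 + 3.8 + 11.7 + 0.5 + 0.6 + 10.5 = 32.8.
Posterior ∝ λ^6e^(−1λ) · λ^6e^(−32.8λ) = λ^12e^(−33.8λ), i.e. Gamma(13, 33.8).
Mode = (a−1)/b = 12/33.8 ≈ 0.3550.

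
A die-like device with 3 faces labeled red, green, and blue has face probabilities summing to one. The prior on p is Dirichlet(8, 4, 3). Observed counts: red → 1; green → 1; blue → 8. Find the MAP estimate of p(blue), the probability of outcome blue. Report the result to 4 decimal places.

MAP estimate of p(blue) = 0.4545

The posterior is Dirichlet(αᵢ + nᵢ) = Dirichlet(9, 5, 11).
For a Dirichlet(a₁,…,a_K) with all aᵢ > 1, the mode has j-th component (aⱼ − 1)/(Σaᵢ − K).
Here Σaᵢ = 25 and K = 3, so p(blue) = (11 − 1)/(25 − 3) = 10/22 ≈ 0.4545.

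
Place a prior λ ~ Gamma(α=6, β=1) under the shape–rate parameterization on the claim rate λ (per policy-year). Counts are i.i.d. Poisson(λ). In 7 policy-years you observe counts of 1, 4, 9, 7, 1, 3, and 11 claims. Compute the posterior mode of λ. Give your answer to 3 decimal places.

Σxᵢ = 1+4+9+7+1+3+11 = 36, with n = 7.
Posterior ∝ λ^5e^(−1λ) · λ^36e^(−7λ) = λ^41e^(−8λ), i.e. Gamma(shape=42, rate=8).
The mode of a Gamma(a, b) with a ≥ 1 (shape–rate) is (a−1)/b = 41/8 ≈ 5.125.

λ̂_MAP = 5.125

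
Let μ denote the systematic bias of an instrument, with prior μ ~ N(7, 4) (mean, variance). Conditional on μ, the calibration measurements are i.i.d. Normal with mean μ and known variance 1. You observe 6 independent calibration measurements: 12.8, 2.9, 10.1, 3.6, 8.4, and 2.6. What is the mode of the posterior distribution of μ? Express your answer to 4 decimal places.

n = 6; x̄ = (12.8 + 2.9 + 10.1 + 3.6 + 8.4 + 2.6)/6 = 40.4/6 = 101/15 ≈ 6.7333.
For a Normal prior and Normal likelihood with known variance, the posterior is Normal; its mode equals its mean, the precision-weighted average.
Prior precision 1/σ₀² = 1/4 = 0.25; data precision n/σ² = 6/1 = 6.
μ̂ = (0.25·7 + 6·(101/15)) / (0.25 + 6) = 42.15/6.25 = 6.7440.

μ̂_MAP = 6.7440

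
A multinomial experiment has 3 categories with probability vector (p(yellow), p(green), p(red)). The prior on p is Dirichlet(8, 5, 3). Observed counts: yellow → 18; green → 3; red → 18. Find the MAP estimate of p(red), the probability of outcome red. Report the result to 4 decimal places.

The posterior is Dirichlet(αᵢ + nᵢ) = Dirichlet(26, 8, 21).
For a Dirichlet(a₁,…,a_K) with all aᵢ > 1, the mode has j-th component (aⱼ − 1)/(Σaᵢ − K).
Here Σaᵢ = 55 and K = 3, so p(red) = (21 − 1)/(55 − 3) = 20/52 ≈ 0.3846.

MAP estimate of p(red) = 0.3846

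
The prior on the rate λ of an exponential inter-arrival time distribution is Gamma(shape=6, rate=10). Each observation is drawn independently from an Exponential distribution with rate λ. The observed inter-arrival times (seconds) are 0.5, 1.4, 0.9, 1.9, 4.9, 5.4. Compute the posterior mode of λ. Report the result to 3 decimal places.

λ̂_MAP = 0.440

The Exponential(rate=λ) likelihood is ∝ λ^n e^(−λΣtᵢ). Here n = 6 and Σtᵢ = 0.5 + 1.4 + 0.9 + 1.9 + 4.9 + 5.4 = 15.
Posterior ∝ λ^5e^(−10λ) · λ^6e^(−15λ) = λ^11e^(−25λ), i.e. Gamma(12, 25).
Mode = (a−1)/b = 11/25 ≈ 0.440.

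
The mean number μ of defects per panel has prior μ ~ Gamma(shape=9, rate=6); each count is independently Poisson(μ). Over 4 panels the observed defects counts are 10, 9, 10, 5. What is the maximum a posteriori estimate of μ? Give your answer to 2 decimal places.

Σxᵢ = 10+9+10+5 = 34, with n = 4.
Posterior ∝ μ^8e^(−6μ) · μ^34e^(−4μ) = μ^42e^(−10μ), i.e. Gamma(shape=43, rate=10).
The mode of a Gamma(a, b) with a ≥ 1 (shape–rate) is (a−1)/b = 42/10 ≈ 4.20.

μ̂_MAP = 4.20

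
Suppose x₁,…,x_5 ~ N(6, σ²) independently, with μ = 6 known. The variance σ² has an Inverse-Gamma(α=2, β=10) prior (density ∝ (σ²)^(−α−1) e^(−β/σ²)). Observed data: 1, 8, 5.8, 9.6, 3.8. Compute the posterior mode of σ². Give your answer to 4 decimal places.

σ̂²_MAP = 6.0764

Sum of squared deviations about the known mean: SS = (1−6)² + (8−6)² + (5.8−6)² + (9.6−6)² + (3.8−6)² = 46.84.
The Normal likelihood contributes (σ²)^(−n/2) exp(−SS/(2σ²)), so the posterior is Inverse-Gamma(α + n/2, β + SS/2) = Inverse-Gamma(4.5, 33.42).
The mode of Inverse-Gamma(a, b) is b/(a+1) = 33.42/5.5 ≈ 6.0764.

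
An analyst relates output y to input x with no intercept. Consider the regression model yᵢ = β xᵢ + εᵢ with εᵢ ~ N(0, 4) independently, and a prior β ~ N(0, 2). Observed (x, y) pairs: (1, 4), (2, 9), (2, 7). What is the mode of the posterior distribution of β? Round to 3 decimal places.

β̂_MAP = 3.273

log p(β | y) = −Σ(yᵢ − βxᵢ)²/(2·4) − β²/(2·2) + const.
Setting the derivative to zero: Σxᵢ(yᵢ − βxᵢ)/4 − β/2 = 0, so β = Σxᵢyᵢ / (Σxᵢ² + σ²/τ²).
Σxᵢyᵢ = 1·4 + 2·9 + 2·7 = 36; Σxᵢ² = 9; σ²/τ² = 2.
β̂_MAP = 36 / (9 + 2) = 36/11 ≈ 3.273.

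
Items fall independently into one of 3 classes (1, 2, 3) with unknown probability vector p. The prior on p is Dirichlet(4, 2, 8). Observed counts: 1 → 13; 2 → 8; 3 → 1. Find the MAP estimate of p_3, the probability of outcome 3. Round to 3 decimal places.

MAP estimate: 0.242

The posterior is Dirichlet(αᵢ + nᵢ) = Dirichlet(17, 10, 9).
For a Dirichlet(a₁,…,a_K) with all aᵢ > 1, the mode has j-th component (aⱼ − 1)/(Σaᵢ − K).
Here Σaᵢ = 36 and K = 3, so p_3 = (9 − 1)/(36 − 3) = 8/33 ≈ 0.242.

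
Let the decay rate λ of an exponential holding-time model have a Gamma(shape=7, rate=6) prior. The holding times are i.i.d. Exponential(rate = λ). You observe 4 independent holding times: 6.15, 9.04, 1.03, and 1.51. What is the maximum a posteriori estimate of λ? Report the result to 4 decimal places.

λ̂_MAP = 0.4214

The Exponential(rate=λ) likelihood is ∝ λ^n e^(−λΣtᵢ). Here n = 4 and Σtᵢ = 6.15 + 9.04 + 1.03 + 1.51 = 17.73.
Posterior ∝ λ^6e^(−6λ) · λ^4e^(−17.73λ) = λ^10e^(−23.73λ), i.e. Gamma(11, 23.73).
Mode = (a−1)/b = 10/23.73 ≈ 0.4214.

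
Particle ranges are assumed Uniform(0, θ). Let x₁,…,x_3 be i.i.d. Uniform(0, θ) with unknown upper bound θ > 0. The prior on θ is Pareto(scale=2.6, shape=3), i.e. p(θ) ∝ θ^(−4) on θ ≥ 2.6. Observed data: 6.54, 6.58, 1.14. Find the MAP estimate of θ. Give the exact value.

The Uniform(0, θ) likelihood is θ^(−n) for θ ≥ max(xᵢ), zero otherwise. Here max(xᵢ) = 6.58.
Posterior ∝ θ^(−4) · θ^(−3) = θ^(−7) on θ ≥ max(2.6, 6.58) = 6.58.
This density is strictly decreasing in θ, so the posterior mode lies at the lower boundary of the support.

θ̂_MAP = 6.58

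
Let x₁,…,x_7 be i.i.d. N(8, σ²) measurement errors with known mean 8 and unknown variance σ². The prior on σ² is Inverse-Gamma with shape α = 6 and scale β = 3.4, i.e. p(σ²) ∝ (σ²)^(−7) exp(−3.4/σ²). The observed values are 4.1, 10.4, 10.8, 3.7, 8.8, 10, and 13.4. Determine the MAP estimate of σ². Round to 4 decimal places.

Sum of squared deviations about the known mean: SS = (4.1−8)² + (10.4−8)² + (10.8−8)² + (3.7−8)² + (8.8−8)² + (10−8)² + (13.4−8)² = 81.1.
The Normal likelihood contributes (σ²)^(−n/2) exp(−SS/(2σ²)), so the posterior is Inverse-Gamma(α + n/2, β + SS/2) = Inverse-Gamma(9.5, 43.95).
The mode of Inverse-Gamma(a, b) is b/(a+1) = 43.95/10.5 ≈ 4.1857.

σ̂²_MAP = 4.1857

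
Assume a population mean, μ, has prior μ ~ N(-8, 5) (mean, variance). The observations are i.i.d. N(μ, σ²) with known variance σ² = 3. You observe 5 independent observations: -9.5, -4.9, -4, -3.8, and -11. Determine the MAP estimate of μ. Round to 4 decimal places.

μ̂_MAP = -6.7857

n = 5; x̄ = ((-9.5) + (-4.9) + (-4) + (-3.8) + (-11))/5 = -33.2/5 = -6.64.
For a Normal prior and Normal likelihood with known variance, the posterior is Normal; its mode equals its mean, the precision-weighted average.
Prior precision 1/σ₀² = 1/5 = 0.2; data precision n/σ² = 5/3.
μ̂ = (0.2·(-8) + (5/3)·(-6.64)) / (0.2 + 5/3) = (-38/3)/(28/15) = -95/14 ≈ -6.7857.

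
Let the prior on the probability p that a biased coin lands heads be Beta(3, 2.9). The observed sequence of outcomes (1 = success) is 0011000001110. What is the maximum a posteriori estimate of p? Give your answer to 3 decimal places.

Prior: Beta(3, 2.9).
Data: 5 successes in 13 trials (from the sequence). The binomial likelihood contributes p^5(1−p)^8, so the posterior is Beta(3+5, 2.9+8) = Beta(8, 10.9).
For Beta(a, b) with a, b > 1 the mode is (a−1)/(a+b−2) = 7/16.9 ≈ 0.414.

p̂_MAP = 0.414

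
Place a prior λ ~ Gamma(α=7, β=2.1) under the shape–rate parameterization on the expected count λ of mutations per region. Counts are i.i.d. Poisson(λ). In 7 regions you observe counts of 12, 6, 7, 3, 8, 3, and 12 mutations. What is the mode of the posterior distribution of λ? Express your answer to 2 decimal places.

λ̂_MAP = 6.26

Σxᵢ = 12+6+7+3+8+3+12 = 51, with n = 7.
Posterior ∝ λ^6e^(−2.1λ) · λ^51e^(−7λ) = λ^57e^(−9.1λ), i.e. Gamma(shape=58, rate=9.1).
The mode of a Gamma(a, b) with a ≥ 1 (shape–rate) is (a−1)/b = 57/9.1 ≈ 6.26.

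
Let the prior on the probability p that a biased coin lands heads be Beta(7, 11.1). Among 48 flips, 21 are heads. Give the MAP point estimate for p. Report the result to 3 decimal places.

p̂_MAP = 0.421

Prior: Beta(7, 11.1).
Data: 21 successes in 48 trials. The binomial likelihood contributes p^21(1−p)^27, so the posterior is Beta(7+21, 11.1+27) = Beta(28, 38.1).
For Beta(a, b) with a, b > 1 the mode is (a−1)/(a+b−2) = 27/64.1 ≈ 0.421.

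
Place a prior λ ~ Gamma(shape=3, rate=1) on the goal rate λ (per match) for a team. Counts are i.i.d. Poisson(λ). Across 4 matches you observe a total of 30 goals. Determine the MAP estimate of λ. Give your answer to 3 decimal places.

Σxᵢ = 30, n = 4.
Posterior ∝ λ^2e^(−1λ) · λ^30e^(−4λ) = λ^32e^(−5λ), i.e. Gamma(shape=33, rate=5).
The mode of a Gamma(a, b) with a ≥ 1 (shape–rate) is (a−1)/b = 32/5 ≈ 6.400.

λ̂_MAP = 6.400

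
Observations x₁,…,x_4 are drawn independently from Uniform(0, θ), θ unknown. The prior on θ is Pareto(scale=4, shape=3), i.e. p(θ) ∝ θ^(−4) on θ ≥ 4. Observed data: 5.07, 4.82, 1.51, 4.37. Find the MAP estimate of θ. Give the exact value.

θ̂_MAP = 5.07

The Uniform(0, θ) likelihood is θ^(−n) for θ ≥ max(xᵢ), zero otherwise. Here max(xᵢ) = 5.07.
Posterior ∝ θ^(−4) · θ^(−4) = θ^(−8) on θ ≥ max(4, 5.07) = 5.07.
This density is strictly decreasing in θ, so the posterior mode lies at the lower boundary of the support.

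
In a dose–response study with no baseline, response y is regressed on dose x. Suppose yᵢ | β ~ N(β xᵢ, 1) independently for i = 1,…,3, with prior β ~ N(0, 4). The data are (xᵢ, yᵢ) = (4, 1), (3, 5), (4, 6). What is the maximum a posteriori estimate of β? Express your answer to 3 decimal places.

log p(β | y) = −Σ(yᵢ − βxᵢ)²/(2·1) − β²/(2·4) + const.
Setting the derivative to zero: Σxᵢ(yᵢ − βxᵢ)/1 − β/4 = 0, so β = Σxᵢyᵢ / (Σxᵢ² + σ²/τ²).
Σxᵢyᵢ = 4·1 + 3·5 + 4·6 = 43; Σxᵢ² = 41; σ²/τ² = 0.25.
β̂_MAP = 43 / (41 + 0.25) = 43/41.25 ≈ 1.042.

β̂_MAP = 1.042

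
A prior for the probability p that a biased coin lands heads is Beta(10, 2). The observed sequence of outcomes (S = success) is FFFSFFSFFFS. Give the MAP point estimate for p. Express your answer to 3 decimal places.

p̂_MAP = 0.571

Prior: Beta(10, 2).
Data: 3 successes in 11 trials (from the sequence). The binomial likelihood contributes p^3(1−p)^8, so the posterior is Beta(10+3, 2+8) = Beta(13, 10).
For Beta(a, b) with a, b > 1 the mode is (a−1)/(a+b−2) = 12/21 ≈ 0.571.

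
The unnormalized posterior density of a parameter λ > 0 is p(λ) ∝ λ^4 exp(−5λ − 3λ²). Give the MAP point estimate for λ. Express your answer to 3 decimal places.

λ̂_MAP = 0.500

ℓ'(λ) = 4/λ − 5 − 6λ. Setting this to zero and multiplying by λ: 6λ² + 5λ − 4 = 0.
λ = (−5 + √(5² + 4·6·4)) / (2·6) = (−5 + √121) / 12 = (−5 + 11)/12 = 1/2.
ℓ''(λ) = −4/λ² − 6 < 0, confirming a maximum.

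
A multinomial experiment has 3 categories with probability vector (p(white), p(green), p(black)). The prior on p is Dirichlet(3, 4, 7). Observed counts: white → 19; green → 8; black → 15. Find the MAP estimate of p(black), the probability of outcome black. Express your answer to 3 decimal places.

The posterior is Dirichlet(αᵢ + nᵢ) = Dirichlet(22, 12, 22).
For a Dirichlet(a₁,…,a_K) with all aᵢ > 1, the mode has j-th component (aⱼ − 1)/(Σaᵢ − K).
Here Σaᵢ = 56 and K = 3, so p(black) = (22 − 1)/(56 − 3) = 21/53 ≈ 0.396.

MAP estimate of p(black) = 0.396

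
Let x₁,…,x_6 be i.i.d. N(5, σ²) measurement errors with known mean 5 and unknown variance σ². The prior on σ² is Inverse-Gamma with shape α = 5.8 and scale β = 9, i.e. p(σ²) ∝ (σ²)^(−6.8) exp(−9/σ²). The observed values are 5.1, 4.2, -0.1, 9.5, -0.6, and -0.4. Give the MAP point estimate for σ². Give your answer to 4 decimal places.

σ̂²_MAP = 6.3995

Sum of squared deviations about the known mean: SS = (5.1−5)² + (4.2−5)² + (-0.1−5)² + (9.5−5)² + (-0.6−5)² + (-0.4−5)² = 107.43.
The Normal likelihood contributes (σ²)^(−n/2) exp(−SS/(2σ²)), so the posterior is Inverse-Gamma(α + n/2, β + SS/2) = Inverse-Gamma(8.8, 62.715).
The mode of Inverse-Gamma(a, b) is b/(a+1) = 62.715/9.8 ≈ 6.3995.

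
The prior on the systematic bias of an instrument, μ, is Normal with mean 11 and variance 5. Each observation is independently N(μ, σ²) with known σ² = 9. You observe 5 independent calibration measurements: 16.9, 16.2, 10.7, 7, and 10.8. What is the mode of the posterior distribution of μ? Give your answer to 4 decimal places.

μ̂_MAP = 11.9706

n = 5; x̄ = (16.9 + 16.2 + 10.7 + 7 + 10.8)/5 = 61.6/5 = 12.32.
For a Normal prior and Normal likelihood with known variance, the posterior is Normal; its mode equals its mean, the precision-weighted average.
Prior precision 1/σ₀² = 1/5 = 0.2; data precision n/σ² = 5/9.
μ̂ = (0.2·11 + (5/9)·12.32) / (0.2 + 5/9) = (407/45)/(34/45) = 407/34 ≈ 11.9706.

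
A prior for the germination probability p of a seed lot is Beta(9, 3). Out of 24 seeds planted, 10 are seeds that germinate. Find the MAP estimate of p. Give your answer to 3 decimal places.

Prior: Beta(9, 3).
Data: 10 successes in 24 trials. The binomial likelihood contributes p^10(1−p)^14, so the posterior is Beta(9+10, 3+14) = Beta(19, 17).
For Beta(a, b) with a, b > 1 the mode is (a−1)/(a+b−2) = 18/34 ≈ 0.529.

p̂_MAP = 0.529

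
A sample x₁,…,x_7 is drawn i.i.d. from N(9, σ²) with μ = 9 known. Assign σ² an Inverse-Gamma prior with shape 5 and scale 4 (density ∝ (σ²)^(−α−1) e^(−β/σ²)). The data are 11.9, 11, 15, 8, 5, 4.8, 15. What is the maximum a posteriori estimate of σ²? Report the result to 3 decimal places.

Sum of squared deviations about the known mean: SS = (11.9−9)² + (11−9)² + (15−9)² + (8−9)² + (5−9)² + (4.8−9)² + (15−9)² = 119.05.
The Normal likelihood contributes (σ²)^(−n/2) exp(−SS/(2σ²)), so the posterior is Inverse-Gamma(α + n/2, β + SS/2) = Inverse-Gamma(8.5, 63.525).
The mode of Inverse-Gamma(a, b) is b/(a+1) = 63.525/9.5 ≈ 6.687.

σ̂²_MAP = 6.687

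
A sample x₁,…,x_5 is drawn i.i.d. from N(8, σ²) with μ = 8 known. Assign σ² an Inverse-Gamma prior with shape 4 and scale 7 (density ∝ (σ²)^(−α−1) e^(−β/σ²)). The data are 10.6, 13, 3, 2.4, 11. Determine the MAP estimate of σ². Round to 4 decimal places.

σ̂²_MAP = 7.4080

Sum of squared deviations about the known mean: SS = (10.6−8)² + (13−8)² + (3−8)² + (2.4−8)² + (11−8)² = 97.12.
The Normal likelihood contributes (σ²)^(−n/2) exp(−SS/(2σ²)), so the posterior is Inverse-Gamma(α + n/2, β + SS/2) = Inverse-Gamma(6.5, 55.56).
The mode of Inverse-Gamma(a, b) is b/(a+1) = 55.56/7.5 ≈ 7.4080.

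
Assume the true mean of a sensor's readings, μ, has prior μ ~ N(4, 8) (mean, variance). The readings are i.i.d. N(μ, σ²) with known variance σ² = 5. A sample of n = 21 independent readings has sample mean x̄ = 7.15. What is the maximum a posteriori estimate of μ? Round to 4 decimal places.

μ̂_MAP = 7.0590

n = 21, x̄ = 7.15.
For a Normal prior and Normal likelihood with known variance, the posterior is Normal; its mode equals its mean, the precision-weighted average.
Prior precision 1/σ₀² = 1/8 = 0.125; data precision n/σ² = 21/5 = 4.2.
μ̂ = (0.125·4 + 4.2·7.15) / (0.125 + 4.2) = 30.53/4.325 = 6106/865 ≈ 7.0590.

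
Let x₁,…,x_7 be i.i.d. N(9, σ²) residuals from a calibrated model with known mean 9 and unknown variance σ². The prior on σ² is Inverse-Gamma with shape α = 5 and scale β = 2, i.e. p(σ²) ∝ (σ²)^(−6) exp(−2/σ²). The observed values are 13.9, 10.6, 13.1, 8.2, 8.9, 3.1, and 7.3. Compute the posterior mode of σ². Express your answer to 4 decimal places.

Sum of squared deviations about the known mean: SS = (13.9−9)² + (10.6−9)² + (13.1−9)² + (8.2−9)² + (8.9−9)² + (3.1−9)² + (7.3−9)² = 81.73.
The Normal likelihood contributes (σ²)^(−n/2) exp(−SS/(2σ²)), so the posterior is Inverse-Gamma(α + n/2, β + SS/2) = Inverse-Gamma(8.5, 42.865).
The mode of Inverse-Gamma(a, b) is b/(a+1) = 42.865/9.5 ≈ 4.5121.

σ̂²_MAP = 4.5121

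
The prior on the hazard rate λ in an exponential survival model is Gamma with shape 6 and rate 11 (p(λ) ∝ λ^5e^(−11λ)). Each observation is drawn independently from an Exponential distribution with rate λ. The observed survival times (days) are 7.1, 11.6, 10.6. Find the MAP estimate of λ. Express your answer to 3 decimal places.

The Exponential(rate=λ) likelihood is ∝ λ^n e^(−λΣtᵢ). Here n = 3 and Σtᵢ = 7.1 + 11.6 + 10.6 = 29.3.
Posterior ∝ λ^5e^(−11λ) · λ^3e^(−29.3λ) = λ^8e^(−40.3λ), i.e. Gamma(9, 40.3).
Mode = (a−1)/b = 8/40.3 ≈ 0.199.

λ̂_MAP = 0.199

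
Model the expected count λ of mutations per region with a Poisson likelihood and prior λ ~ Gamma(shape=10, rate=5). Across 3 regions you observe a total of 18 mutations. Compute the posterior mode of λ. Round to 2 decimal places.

Σxᵢ = 18, n = 3.
Posterior ∝ λ^9e^(−5λ) · λ^18e^(−3λ) = λ^27e^(−8λ), i.e. Gamma(shape=28, rate=8).
The mode of a Gamma(a, b) with a ≥ 1 (shape–rate) is (a−1)/b = 27/8 ≈ 3.38.

λ̂_MAP = 3.38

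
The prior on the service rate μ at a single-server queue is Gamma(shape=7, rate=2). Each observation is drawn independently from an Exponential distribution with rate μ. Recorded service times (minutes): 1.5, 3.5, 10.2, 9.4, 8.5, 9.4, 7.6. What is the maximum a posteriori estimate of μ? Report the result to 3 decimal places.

μ̂_MAP = 0.250

The Exponential(rate=μ) likelihood is ∝ μ^n e^(−μΣtᵢ). Here n = 7 and Σtᵢ = 1.5 + 3.5 + 10.2 + 9.4 + 8.5 + 9.4 + 7.6 = 50.1.
Posterior ∝ μ^6e^(−2μ) · μ^7e^(−50.1μ) = μ^13e^(−52.1μ), i.e. Gamma(14, 52.1).
Mode = (a−1)/b = 13/52.1 ≈ 0.250.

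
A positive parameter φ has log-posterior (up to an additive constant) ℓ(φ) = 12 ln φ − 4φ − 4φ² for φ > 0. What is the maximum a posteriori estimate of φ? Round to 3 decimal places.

ℓ'(φ) = 12/φ − 4 − 8φ. Setting this to zero and multiplying by φ: 8φ² + 4φ − 12 = 0.
φ = (−4 + √(4² + 4·8·12)) / (2·8) = (−4 + √400) / 16 = (−4 + 20)/16 = 1.
ℓ''(φ) = −12/φ² − 8 < 0, confirming a maximum.

φ̂_MAP = 1.000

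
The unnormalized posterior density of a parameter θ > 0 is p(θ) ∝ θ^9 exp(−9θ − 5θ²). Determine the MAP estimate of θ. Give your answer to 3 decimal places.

θ̂_MAP = 0.600

ℓ'(θ) = 9/θ − 9 − 10θ. Setting this to zero and multiplying by θ: 10θ² + 9θ − 9 = 0.
θ = (−9 + √(9² + 4·10·9)) / (2·10) = (−9 + √441) / 20 = (−9 + 21)/20 = 3/5.
ℓ''(θ) = −9/θ² − 10 < 0, confirming a maximum.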